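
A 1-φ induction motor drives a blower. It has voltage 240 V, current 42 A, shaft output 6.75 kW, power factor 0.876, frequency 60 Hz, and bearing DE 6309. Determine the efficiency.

76.4 %

P_out = 6.75 kW = 6750 W
P_in = V·I·cosφ = 240 × 42 × 0.876 = 8830 W
η = P_out / P_in = 6750 / 8830 = 0.764 = 76.4%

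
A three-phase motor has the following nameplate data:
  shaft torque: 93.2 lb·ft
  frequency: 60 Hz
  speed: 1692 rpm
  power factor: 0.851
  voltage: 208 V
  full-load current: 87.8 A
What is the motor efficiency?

τ = 93.2 lb·ft × 1.356 = 126.4 N·m
ω = 2π × 1692/60 = 177.2 rad/s; P_out = τω = 126.4 × 177.2 = 22398 W
P_in = √3·V_L·I_L·cosφ = 1.732 × 208 × 87.8 × 0.851 = 26918 W
η = P_out / P_in = 22398 / 26918 = 0.832 = 83.2%

83.2 %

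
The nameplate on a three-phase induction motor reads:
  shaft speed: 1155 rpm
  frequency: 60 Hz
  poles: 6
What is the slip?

3.75 %

n_s = 120f/p = 120×60/6 = 1200 rpm
s = (n_s − n)/n_s = (1200 − 1155)/1200 = 0.0375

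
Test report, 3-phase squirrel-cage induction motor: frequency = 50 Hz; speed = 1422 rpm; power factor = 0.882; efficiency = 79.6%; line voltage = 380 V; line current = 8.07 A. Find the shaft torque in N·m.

25 N·m

P_in = √3·V·I·cosφ = 1.732 × 380 × 8.07 × 0.882 = 4685 W
P_out = η·P_in = 0.796 × 4685 = 3729 W
n = 1422 rpm
ω = 2π×1422/60 = 148.9 rad/s
τ = P_out/ω = 3729/148.9 = 25 N·m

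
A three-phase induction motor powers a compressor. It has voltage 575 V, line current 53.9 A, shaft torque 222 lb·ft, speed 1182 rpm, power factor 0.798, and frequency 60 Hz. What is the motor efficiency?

τ = 222 lb·ft × 1.356 = 301 N·m
ω = 2π × 1182/60 = 123.8 rad/s; P_out = τω = 301 × 123.8 = 37264 W
P_in = √3·V_L·I_L·cosφ = 1.732 × 575 × 53.9 × 0.798 = 42836 W
η = P_out / P_in = 37264 / 42836 = 0.870 = 87.0%

87.0 %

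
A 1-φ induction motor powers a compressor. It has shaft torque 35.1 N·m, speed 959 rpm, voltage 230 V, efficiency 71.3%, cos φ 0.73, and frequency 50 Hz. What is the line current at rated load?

29.4 A

ω = 2π×959/60 = 100.4 rad/s; P_out = τω = 35.1 × 100.4 = 3524 W
P_in = P_out / η = 3524 / 0.713 = 4942 W
I = P_in / (V·cosφ) = 4942 / (230 × 0.73) = 29.4 A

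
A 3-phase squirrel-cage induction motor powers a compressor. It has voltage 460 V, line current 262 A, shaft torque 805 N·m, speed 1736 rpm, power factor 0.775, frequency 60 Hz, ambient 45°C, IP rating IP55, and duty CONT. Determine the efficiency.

ω = 2π × 1736/60 = 181.8 rad/s; P_out = τω = 805 × 181.8 = 146349 W
P_in = √3·V_L·I_L·cosφ = 1.732 × 460 × 262 × 0.775 = 161774 W
η = P_out / P_in = 146349 / 161774 = 0.905 = 90.5%

90.5 %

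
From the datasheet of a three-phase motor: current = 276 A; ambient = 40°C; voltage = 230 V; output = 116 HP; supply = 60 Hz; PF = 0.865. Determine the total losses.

8.57 kW

P_in = √3·V·I·cosφ = 1.732×230×276×0.865 = 95104 W
P_out = 116×746 = 86536 W
Losses = P_in − P_out = 95104 − 86536 = 8568 W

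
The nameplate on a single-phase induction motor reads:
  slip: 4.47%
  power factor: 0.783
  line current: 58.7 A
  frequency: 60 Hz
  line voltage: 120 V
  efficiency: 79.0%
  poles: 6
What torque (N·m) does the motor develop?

36.3 N·m

P_in = V·I·cosφ = 120 × 58.7 × 0.783 = 5515 W
P_out = η·P_in = 0.79 × 5515 = 4357 W
n_s = 120×60/6 = 1200 rpm; n = 1200×(1−0.0447) = 1146 rpm
ω = 2π×1146/60 = 120 rad/s
τ = P_out/ω = 4357/120 = 36.3 N·m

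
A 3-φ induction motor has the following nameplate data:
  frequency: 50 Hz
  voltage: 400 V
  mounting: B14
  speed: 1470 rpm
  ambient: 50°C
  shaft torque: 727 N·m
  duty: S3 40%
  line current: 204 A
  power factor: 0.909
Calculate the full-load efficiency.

87.1 %

ω = 2π × 1470/60 = 153.9 rad/s; P_out = τω = 727 × 153.9 = 111885 W
P_in = √3·V_L·I_L·cosφ = 1.732 × 400 × 204 × 0.909 = 128470 W
η = P_out / P_in = 111885 / 128470 = 0.871 = 87.1%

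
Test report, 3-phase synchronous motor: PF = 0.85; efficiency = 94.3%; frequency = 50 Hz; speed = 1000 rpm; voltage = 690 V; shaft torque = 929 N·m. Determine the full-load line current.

ω = 2π×1000/60 = 104.7 rad/s; P_out = τω = 929 × 104.7 = 97266 W
P_in = P_out / η = 97266 / 0.943 = 103145 W
I_L = P_in / (√3·V_L·cosφ) = 103145 / (1.732 × 690 × 0.85) = 102 A

102 A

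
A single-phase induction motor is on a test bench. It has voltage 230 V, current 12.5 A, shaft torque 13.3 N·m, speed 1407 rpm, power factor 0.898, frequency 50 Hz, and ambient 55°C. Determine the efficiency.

ω = 2π × 1407/60 = 147.3 rad/s; P_out = τω = 13.3 × 147.3 = 1959 W
P_in = V·I·cosφ = 230 × 12.5 × 0.898 = 2582 W
η = P_out / P_in = 1959 / 2582 = 0.759 = 75.9%

75.9 %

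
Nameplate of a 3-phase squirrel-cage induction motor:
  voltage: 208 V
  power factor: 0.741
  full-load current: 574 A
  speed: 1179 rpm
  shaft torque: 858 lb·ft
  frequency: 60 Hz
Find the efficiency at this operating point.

93.7 %

τ = 858 lb·ft × 1.356 = 1163 N·m
ω = 2π × 1179/60 = 123.5 rad/s; P_out = τω = 1163 × 123.5 = 143631 W
P_in = √3·V_L·I_L·cosφ = 1.732 × 208 × 574 × 0.741 = 153229 W
η = P_out / P_in = 143631 / 153229 = 0.937 = 93.7%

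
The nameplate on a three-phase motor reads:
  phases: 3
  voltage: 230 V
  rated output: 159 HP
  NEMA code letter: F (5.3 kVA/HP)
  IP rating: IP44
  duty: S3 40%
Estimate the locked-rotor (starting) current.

S_LR = 5.3 × 159 = 842.7 kVA
I_LR = S_LR/(√3·V_L) = 842700/(1.732×230) = 2120 A

2120 A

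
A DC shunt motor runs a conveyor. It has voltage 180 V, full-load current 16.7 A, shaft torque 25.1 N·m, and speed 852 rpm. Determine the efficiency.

ω = 2π × 852/60 = 89.22 rad/s; P_out = τω = 25.1 × 89.22 = 2239 W
P_in = V·I = 180 × 16.7 = 3006 W
η = P_out / P_in = 2239 / 3006 = 0.745 = 74.5%

74.5 %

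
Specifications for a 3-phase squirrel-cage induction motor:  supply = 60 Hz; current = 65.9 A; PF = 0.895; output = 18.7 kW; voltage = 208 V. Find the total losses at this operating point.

2550 W

P_in = √3·V·I·cosφ = 1.732×208×65.9×0.895 = 21248 W
P_out = 18700 W
Losses = P_in − P_out = 21248 − 18700 = 2548 W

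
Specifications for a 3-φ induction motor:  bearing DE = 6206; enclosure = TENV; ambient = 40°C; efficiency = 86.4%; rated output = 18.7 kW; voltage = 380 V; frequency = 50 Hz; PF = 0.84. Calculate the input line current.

P_out = 18.7 kW = 18700 W
P_in = P_out / η = 18700 / 0.864 = 21644 W
I_L = P_in / (√3·V_L·cosφ) = 21644 / (1.732 × 380 × 0.84) = 39.1 A

39.1 A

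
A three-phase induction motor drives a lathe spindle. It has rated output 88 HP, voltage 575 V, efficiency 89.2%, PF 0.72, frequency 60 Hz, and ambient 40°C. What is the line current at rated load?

P_out = 88 × 746 = 65648 W
P_in = P_out / η = 65648 / 0.892 = 73596 W
I_L = P_in / (√3·V_L·cosφ) = 73596 / (1.732 × 575 × 0.72) = 103 A

103 A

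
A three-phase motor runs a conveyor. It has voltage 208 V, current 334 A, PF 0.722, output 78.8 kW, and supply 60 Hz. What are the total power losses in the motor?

8080 W

P_in = √3·V·I·cosφ = 1.732×208×334×0.722 = 86875 W
P_out = 78800 W
Losses = P_in − P_out = 86875 − 78800 = 8075 W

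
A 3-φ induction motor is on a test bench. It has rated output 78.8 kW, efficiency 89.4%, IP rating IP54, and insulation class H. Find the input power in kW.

P_out = 78800 W
P_in = P_out/η = 78800/0.894 = 88143 W = 88.1 kW

88.1 kW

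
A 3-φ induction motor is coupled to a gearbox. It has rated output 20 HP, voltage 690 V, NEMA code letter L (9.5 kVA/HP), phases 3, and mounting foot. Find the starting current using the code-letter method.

S_LR = 9.5 × 20 = 190 kVA
I_LR = S_LR/(√3·V_L) = 190000/(1.732×690) = 159 A

159 A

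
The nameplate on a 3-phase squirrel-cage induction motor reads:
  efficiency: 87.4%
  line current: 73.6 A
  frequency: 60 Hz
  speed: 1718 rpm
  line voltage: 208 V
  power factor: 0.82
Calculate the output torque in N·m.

P_in = √3·V·I·cosφ = 1.732 × 208 × 73.6 × 0.82 = 21742 W
P_out = η·P_in = 0.874 × 21742 = 19003 W
n = 1718 rpm
ω = 2π×1718/60 = 179.9 rad/s
τ = P_out/ω = 19003/179.9 = 106 N·m

106 N·m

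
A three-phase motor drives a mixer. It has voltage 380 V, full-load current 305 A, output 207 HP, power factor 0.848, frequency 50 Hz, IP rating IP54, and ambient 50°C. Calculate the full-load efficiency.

90.7 %

P_out = 207 × 746 = 154422 W
P_in = √3·V_L·I_L·cosφ = 1.732 × 380 × 305 × 0.848 = 170227 W
η = P_out / P_in = 154422 / 170227 = 0.907 = 90.7%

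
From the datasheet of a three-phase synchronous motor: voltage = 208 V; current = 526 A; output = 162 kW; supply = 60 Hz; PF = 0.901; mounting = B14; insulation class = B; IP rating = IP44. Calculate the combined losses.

8.74 kW

P_in = √3·V·I·cosφ = 1.732×208×526×0.901 = 170735 W
P_out = 162000 W
Losses = P_in − P_out = 170735 − 162000 = 8735 W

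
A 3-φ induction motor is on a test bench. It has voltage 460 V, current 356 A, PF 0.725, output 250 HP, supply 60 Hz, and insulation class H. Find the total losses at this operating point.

19.1 kW

P_in = √3·V·I·cosφ = 1.732×460×356×0.725 = 205633 W
P_out = 250×746 = 186500 W
Losses = P_in − P_out = 205633 − 186500 = 19133 W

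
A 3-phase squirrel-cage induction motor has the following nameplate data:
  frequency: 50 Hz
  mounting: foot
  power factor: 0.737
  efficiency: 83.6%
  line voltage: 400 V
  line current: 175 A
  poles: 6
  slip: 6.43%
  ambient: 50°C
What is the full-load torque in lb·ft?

P_in = √3·V·I·cosφ = 1.732 × 400 × 175 × 0.737 = 89354 W
P_out = η·P_in = 0.836 × 89354 = 74700 W
n_s = 120×50/6 = 1000 rpm; n = 1000×(1−0.0643) = 936 rpm
ω = 2π×936/60 = 98.02 rad/s
τ = P_out/ω = 74700/98.02 = 762.1 N·m
In lb·ft: 762.1/1.356 = 562 lb·ft

562 lb·ft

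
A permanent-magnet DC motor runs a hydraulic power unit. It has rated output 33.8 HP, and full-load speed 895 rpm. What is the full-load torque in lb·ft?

198 lb·ft

P_out = 33.8 × 746 = 25215 W
ω = 2π × 895/60 = 93.72 rad/s
τ = P_out/ω = 25215/93.72 = 269 N·m
In lb·ft: 269/1.356 = 198 lb·ft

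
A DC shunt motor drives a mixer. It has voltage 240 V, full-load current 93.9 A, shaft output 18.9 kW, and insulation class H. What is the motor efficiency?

83.9 %

P_out = 18.9 kW = 18900 W
P_in = V·I = 240 × 93.9 = 22536 W
η = P_out / P_in = 18900 / 22536 = 0.839 = 83.9%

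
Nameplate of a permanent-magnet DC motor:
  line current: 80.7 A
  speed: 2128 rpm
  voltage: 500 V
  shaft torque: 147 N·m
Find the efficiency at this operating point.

ω = 2π × 2128/60 = 222.8 rad/s; P_out = τω = 147 × 222.8 = 32752 W
P_in = V·I = 500 × 80.7 = 40350 W
η = P_out / P_in = 32752 / 40350 = 0.812 = 81.2%

81.2 %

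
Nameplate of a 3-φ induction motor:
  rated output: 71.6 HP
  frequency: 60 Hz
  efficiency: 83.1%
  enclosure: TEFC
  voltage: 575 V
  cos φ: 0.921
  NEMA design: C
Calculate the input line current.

70.1 A

P_out = 71.6 × 746 = 53414 W
P_in = P_out / η = 53414 / 0.831 = 64277 W
I_L = P_in / (√3·V_L·cosφ) = 64277 / (1.732 × 575 × 0.921) = 70.1 A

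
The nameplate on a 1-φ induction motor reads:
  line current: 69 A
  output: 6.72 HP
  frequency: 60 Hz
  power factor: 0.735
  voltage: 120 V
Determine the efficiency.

P_out = 6.72 × 746 = 5013 W
P_in = V·I·cosφ = 120 × 69 × 0.735 = 6086 W
η = P_out / P_in = 5013 / 6086 = 0.824 = 82.4%

82.4 %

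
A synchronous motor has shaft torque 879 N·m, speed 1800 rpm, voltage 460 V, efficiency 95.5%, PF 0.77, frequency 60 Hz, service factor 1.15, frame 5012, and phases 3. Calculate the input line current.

283 A

ω = 2π×1800/60 = 188.5 rad/s; P_out = τω = 879 × 188.5 = 165692 W
P_in = P_out / η = 165692 / 0.955 = 173499 W
I_L = P_in / (√3·V_L·cosφ) = 173499 / (1.732 × 460 × 0.77) = 283 A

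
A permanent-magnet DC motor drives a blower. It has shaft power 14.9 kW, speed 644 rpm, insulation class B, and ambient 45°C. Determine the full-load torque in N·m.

221 N·m

ω = 2π × 644/60 = 67.44 rad/s
τ = P/ω = 14900/67.44 = 221 N·m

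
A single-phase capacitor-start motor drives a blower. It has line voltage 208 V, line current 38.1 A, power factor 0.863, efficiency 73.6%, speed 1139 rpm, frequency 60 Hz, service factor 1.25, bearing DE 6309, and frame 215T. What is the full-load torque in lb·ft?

P_in = V·I·cosφ = 208 × 38.1 × 0.863 = 6839 W
P_out = η·P_in = 0.736 × 6839 = 5034 W
n = 1139 rpm
ω = 2π×1139/60 = 119.3 rad/s
τ = P_out/ω = 5034/119.3 = 42.2 N·m
In lb·ft: 42.2/1.356 = 31.1 lb·ft

31.1 lb·ft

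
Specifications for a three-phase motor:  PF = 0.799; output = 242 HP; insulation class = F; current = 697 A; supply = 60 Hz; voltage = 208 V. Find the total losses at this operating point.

20100 W

P_in = √3·V·I·cosφ = 1.732×208×697×0.799 = 200628 W
P_out = 242×746 = 180532 W
Losses = P_in − P_out = 200628 − 180532 = 20096 W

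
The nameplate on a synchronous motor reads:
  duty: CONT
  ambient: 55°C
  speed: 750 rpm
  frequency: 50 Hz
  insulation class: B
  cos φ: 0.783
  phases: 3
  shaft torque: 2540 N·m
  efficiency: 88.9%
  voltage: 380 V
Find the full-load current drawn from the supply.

ω = 2π×750/60 = 78.54 rad/s; P_out = τω = 2540 × 78.54 = 199492 W
P_in = P_out / η = 199492 / 0.889 = 224400 W
I_L = P_in / (√3·V_L·cosφ) = 224400 / (1.732 × 380 × 0.783) = 435 A

435 A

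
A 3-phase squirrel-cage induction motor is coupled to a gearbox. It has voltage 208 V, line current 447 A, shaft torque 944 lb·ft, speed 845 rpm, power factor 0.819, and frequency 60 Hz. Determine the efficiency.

85.9 %

τ = 944 lb·ft × 1.356 = 1280 N·m
ω = 2π × 845/60 = 88.49 rad/s; P_out = τω = 1280 × 88.49 = 113267 W
P_in = √3·V_L·I_L·cosφ = 1.732 × 208 × 447 × 0.819 = 131887 W
η = P_out / P_in = 113267 / 131887 = 0.859 = 85.9%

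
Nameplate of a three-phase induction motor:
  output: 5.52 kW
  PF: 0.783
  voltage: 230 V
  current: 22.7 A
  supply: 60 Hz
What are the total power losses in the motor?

P_in = √3·V·I·cosφ = 1.732×230×22.7×0.783 = 7080 W
P_out = 5520 W
Losses = P_in − P_out = 7080 − 5520 = 1560 W

1560 W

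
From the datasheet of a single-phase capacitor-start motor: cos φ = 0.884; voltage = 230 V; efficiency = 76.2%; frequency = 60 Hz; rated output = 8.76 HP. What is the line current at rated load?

P_out = 8.76 × 746 = 6535 W
P_in = P_out / η = 6535 / 0.762 = 8576 W
I = P_in / (V·cosφ) = 8576 / (230 × 0.884) = 42.2 A

42.2 A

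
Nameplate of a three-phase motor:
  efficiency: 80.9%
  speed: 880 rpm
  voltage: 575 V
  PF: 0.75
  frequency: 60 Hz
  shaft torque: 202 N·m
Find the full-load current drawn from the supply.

ω = 2π×880/60 = 92.15 rad/s; P_out = τω = 202 × 92.15 = 18614 W
P_in = P_out / η = 18614 / 0.809 = 23009 W
I_L = P_in / (√3·V_L·cosφ) = 23009 / (1.732 × 575 × 0.75) = 30.8 A

30.8 A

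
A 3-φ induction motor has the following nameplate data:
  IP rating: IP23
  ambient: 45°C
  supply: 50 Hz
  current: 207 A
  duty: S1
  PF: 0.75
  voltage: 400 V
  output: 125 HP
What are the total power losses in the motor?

14.3 kW

P_in = √3·V·I·cosφ = 1.732×400×207×0.75 = 107557 W
P_out = 125×746 = 93250 W
Losses = P_in − P_out = 107557 − 93250 = 14307 W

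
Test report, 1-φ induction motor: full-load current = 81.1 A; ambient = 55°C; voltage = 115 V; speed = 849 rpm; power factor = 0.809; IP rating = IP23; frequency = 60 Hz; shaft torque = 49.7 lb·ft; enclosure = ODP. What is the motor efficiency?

79.4 %

τ = 49.7 lb·ft × 1.356 = 67.39 N·m
ω = 2π × 849/60 = 88.91 rad/s; P_out = τω = 67.39 × 88.91 = 5992 W
P_in = V·I·cosφ = 115 × 81.1 × 0.809 = 7545 W
η = P_out / P_in = 5992 / 7545 = 0.794 = 79.4%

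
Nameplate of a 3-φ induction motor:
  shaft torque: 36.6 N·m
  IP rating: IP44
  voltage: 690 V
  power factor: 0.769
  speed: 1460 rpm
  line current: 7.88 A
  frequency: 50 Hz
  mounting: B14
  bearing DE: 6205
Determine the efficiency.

ω = 2π × 1460/60 = 152.9 rad/s; P_out = τω = 36.6 × 152.9 = 5596 W
P_in = √3·V_L·I_L·cosφ = 1.732 × 690 × 7.88 × 0.769 = 7242 W
η = P_out / P_in = 5596 / 7242 = 0.773 = 77.3%

77.3 %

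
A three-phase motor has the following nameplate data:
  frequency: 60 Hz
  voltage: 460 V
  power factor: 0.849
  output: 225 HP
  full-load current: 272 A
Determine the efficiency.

91.2 %

P_out = 225 × 746 = 167850 W
P_in = √3·V_L·I_L·cosφ = 1.732 × 460 × 272 × 0.849 = 183985 W
η = P_out / P_in = 167850 / 183985 = 0.912 = 91.2%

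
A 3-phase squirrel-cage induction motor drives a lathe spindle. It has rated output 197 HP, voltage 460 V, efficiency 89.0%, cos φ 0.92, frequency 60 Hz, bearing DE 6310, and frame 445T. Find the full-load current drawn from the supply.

P_out = 197 × 746 = 146962 W
P_in = P_out / η = 146962 / 0.890 = 165126 W
I_L = P_in / (√3·V_L·cosφ) = 165126 / (1.732 × 460 × 0.92) = 225 A

225 A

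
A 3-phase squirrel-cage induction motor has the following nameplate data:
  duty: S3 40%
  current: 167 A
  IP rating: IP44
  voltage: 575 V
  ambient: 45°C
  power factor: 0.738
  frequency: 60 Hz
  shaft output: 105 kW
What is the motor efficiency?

85.5 %

P_out = 105 kW = 105000 W
P_in = √3·V_L·I_L·cosφ = 1.732 × 575 × 167 × 0.738 = 122741 W
η = P_out / P_in = 105000 / 122741 = 0.855 = 85.5%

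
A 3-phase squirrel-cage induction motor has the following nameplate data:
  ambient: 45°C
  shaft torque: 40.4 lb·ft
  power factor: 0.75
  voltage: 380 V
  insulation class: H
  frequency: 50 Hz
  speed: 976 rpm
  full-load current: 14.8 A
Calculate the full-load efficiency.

τ = 40.4 lb·ft × 1.356 = 54.78 N·m
ω = 2π × 976/60 = 102.2 rad/s; P_out = τω = 54.78 × 102.2 = 5599 W
P_in = √3·V_L·I_L·cosφ = 1.732 × 380 × 14.8 × 0.75 = 7306 W
η = P_out / P_in = 5599 / 7306 = 0.766 = 76.6%

76.6 %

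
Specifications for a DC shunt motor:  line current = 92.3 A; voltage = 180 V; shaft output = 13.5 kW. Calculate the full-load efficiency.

81.3 %

P_out = 13.5 kW = 13500 W
P_in = V·I = 180 × 92.3 = 16614 W
η = P_out / P_in = 13500 / 16614 = 0.813 = 81.3%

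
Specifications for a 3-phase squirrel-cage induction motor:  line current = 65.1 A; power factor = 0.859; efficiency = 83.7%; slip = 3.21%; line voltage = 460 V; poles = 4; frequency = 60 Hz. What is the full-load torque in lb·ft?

151 lb·ft

P_in = √3·V·I·cosφ = 1.732 × 460 × 65.1 × 0.859 = 44553 W
P_out = η·P_in = 0.837 × 44553 = 37291 W
n_s = 120×60/4 = 1800 rpm; n = 1800×(1−0.0321) = 1742 rpm
ω = 2π×1742/60 = 182.4 rad/s
τ = P_out/ω = 37291/182.4 = 204.4 N·m
In lb·ft: 204.4/1.356 = 151 lb·ft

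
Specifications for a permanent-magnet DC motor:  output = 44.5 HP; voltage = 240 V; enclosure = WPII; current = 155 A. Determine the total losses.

4000 W

P_in = V·I = 240×155 = 37200 W
P_out = 44.5×746 = 33197 W
Losses = P_in − P_out = 37200 − 33197 = 4003 W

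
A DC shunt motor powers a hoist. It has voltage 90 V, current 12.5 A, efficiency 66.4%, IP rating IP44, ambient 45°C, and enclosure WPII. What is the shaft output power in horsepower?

P_in = V·I = 90 × 12.5 = 1125 W
P_out = η·P_in = 0.664 × 1125 = 747 W
= 747/746 = 1 HP

1 HP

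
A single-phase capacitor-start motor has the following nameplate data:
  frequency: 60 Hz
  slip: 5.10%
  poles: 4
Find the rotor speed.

1708 rpm

n_s = 120f/p = 120×60/4 = 1800 rpm
n = n_s(1 − s) = 1800 × (1 − 0.051) = 1708 rpm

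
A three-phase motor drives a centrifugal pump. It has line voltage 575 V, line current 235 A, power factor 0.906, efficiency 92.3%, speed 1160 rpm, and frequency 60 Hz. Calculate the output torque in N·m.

1610 N·m

P_in = √3·V·I·cosφ = 1.732 × 575 × 235 × 0.906 = 212037 W
P_out = η·P_in = 0.923 × 212037 = 195710 W
n = 1160 rpm
ω = 2π×1160/60 = 121.5 rad/s
τ = P_out/ω = 195710/121.5 = 1610 N·m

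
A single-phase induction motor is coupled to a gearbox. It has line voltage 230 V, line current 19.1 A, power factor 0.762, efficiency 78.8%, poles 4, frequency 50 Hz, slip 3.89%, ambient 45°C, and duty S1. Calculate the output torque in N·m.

P_in = V·I·cosφ = 230 × 19.1 × 0.762 = 3347 W
P_out = η·P_in = 0.788 × 3347 = 2637 W
n_s = 120×50/4 = 1500 rpm; n = 1500×(1−0.0389) = 1442 rpm
ω = 2π×1442/60 = 151 rad/s
τ = P_out/ω = 2637/151 = 17.5 N·m

17.5 N·m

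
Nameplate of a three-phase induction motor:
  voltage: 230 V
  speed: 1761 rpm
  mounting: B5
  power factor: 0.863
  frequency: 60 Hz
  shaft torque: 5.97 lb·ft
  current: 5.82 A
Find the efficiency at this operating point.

74.6 %

τ = 5.97 lb·ft × 1.356 = 8.095 N·m
ω = 2π × 1761/60 = 184.4 rad/s; P_out = τω = 8.095 × 184.4 = 1493 W
P_in = √3·V_L·I_L·cosφ = 1.732 × 230 × 5.82 × 0.863 = 2001 W
η = P_out / P_in = 1493 / 2001 = 0.746 = 74.6%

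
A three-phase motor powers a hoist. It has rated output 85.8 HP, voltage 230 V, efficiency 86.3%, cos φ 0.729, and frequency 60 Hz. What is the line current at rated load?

255 A

P_out = 85.8 × 746 = 64007 W
P_in = P_out / η = 64007 / 0.863 = 74168 W
I_L = P_in / (√3·V_L·cosφ) = 74168 / (1.732 × 230 × 0.729) = 255 A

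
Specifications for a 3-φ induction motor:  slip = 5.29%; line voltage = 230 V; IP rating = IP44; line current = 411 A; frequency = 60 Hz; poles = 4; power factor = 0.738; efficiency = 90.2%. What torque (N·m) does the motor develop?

P_in = √3·V·I·cosφ = 1.732 × 230 × 411 × 0.738 = 120830 W
P_out = η·P_in = 0.902 × 120830 = 108989 W
n_s = 120×60/4 = 1800 rpm; n = 1800×(1−0.0529) = 1705 rpm
ω = 2π×1705/60 = 178.5 rad/s
τ = P_out/ω = 108989/178.5 = 611 N·m

611 N·m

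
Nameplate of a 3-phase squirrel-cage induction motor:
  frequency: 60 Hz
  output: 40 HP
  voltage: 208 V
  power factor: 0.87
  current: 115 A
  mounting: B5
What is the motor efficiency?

82.8 %

P_out = 40 × 746 = 29840 W
P_in = √3·V_L·I_L·cosφ = 1.732 × 208 × 115 × 0.87 = 36044 W
η = P_out / P_in = 29840 / 36044 = 0.828 = 82.8%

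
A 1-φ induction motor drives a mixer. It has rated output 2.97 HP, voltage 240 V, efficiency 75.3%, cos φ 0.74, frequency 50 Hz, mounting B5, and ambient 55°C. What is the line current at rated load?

P_out = 2.97 × 746 = 2216 W
P_in = P_out / η = 2216 / 0.753 = 2943 W
I = P_in / (V·cosφ) = 2943 / (240 × 0.74) = 16.6 A

16.6 A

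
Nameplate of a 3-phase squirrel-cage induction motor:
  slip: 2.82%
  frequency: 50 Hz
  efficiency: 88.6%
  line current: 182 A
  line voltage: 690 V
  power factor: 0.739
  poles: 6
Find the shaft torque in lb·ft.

P_in = √3·V·I·cosφ = 1.732 × 690 × 182 × 0.739 = 160736 W
P_out = η·P_in = 0.886 × 160736 = 142412 W
n_s = 120×50/6 = 1000 rpm; n = 1000×(1−0.0282) = 972 rpm
ω = 2π×972/60 = 101.8 rad/s
τ = P_out/ω = 142412/101.8 = 1399 N·m
In lb·ft: 1399/1.356 = 1030 lb·ft

1030 lb·ft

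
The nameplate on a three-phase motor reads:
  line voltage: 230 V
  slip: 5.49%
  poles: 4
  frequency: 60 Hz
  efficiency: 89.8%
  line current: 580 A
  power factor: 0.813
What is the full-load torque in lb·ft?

698 lb·ft

P_in = √3·V·I·cosφ = 1.732 × 230 × 580 × 0.813 = 187843 W
P_out = η·P_in = 0.898 × 187843 = 168683 W
n_s = 120×60/4 = 1800 rpm; n = 1800×(1−0.0549) = 1701 rpm
ω = 2π×1701/60 = 178.1 rad/s
τ = P_out/ω = 168683/178.1 = 947.1 N·m
In lb·ft: 947.1/1.356 = 698 lb·ft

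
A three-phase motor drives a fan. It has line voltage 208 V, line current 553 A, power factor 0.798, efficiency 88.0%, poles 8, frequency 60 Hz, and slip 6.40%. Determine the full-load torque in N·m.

P_in = √3·V·I·cosφ = 1.732 × 208 × 553 × 0.798 = 158979 W
P_out = η·P_in = 0.88 × 158979 = 139902 W
n_s = 120×60/8 = 900 rpm; n = 900×(1−0.064) = 842 rpm
ω = 2π×842/60 = 88.17 rad/s
τ = P_out/ω = 139902/88.17 = 1590 N·m

1590 N·m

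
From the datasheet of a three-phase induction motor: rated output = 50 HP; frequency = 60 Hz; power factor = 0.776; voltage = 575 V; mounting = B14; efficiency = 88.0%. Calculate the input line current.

54.8 A

P_out = 50 × 746 = 37300 W
P_in = P_out / η = 37300 / 0.880 = 42386 W
I_L = P_in / (√3·V_L·cosφ) = 42386 / (1.732 × 575 × 0.776) = 54.8 A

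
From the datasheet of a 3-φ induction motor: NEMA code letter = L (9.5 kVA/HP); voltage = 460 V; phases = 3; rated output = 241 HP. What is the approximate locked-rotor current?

S_LR = 9.5 × 241 = 2289.5 kVA
I_LR = S_LR/(√3·V_L) = 2289500/(1.732×460) = 2870 A

2870 A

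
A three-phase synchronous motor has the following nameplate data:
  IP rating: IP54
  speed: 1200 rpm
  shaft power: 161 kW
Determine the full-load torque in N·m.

1280 N·m

ω = 2π × 1200/60 = 125.7 rad/s
τ = P/ω = 161000/125.7 = 1280 N·m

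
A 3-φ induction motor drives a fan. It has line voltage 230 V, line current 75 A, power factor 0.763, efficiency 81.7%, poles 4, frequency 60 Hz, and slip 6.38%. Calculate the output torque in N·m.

P_in = √3·V·I·cosφ = 1.732 × 230 × 75 × 0.763 = 22796 W
P_out = η·P_in = 0.817 × 22796 = 18624 W
n_s = 120×60/4 = 1800 rpm; n = 1800×(1−0.0638) = 1685 rpm
ω = 2π×1685/60 = 176.5 rad/s
τ = P_out/ω = 18624/176.5 = 106 N·m

106 N·m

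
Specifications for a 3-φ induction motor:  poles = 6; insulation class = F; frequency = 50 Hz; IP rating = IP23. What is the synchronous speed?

n_s = 120f/p = 120×50/6 = 1000 rpm

1000 rpm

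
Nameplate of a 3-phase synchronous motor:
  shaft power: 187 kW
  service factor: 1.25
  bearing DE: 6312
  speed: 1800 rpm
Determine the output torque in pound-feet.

732 lb·ft

ω = 2π × 1800/60 = 188.5 rad/s
τ = P/ω = 187000/188.5 = 992 N·m
In lb·ft: 992/1.356 = 732 lb·ft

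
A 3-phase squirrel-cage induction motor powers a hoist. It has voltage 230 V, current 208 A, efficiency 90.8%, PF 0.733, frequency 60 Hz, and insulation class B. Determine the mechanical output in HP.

P_in = √3·V·I·cosφ = 1.732 × 230 × 208 × 0.733 = 60736 W
P_out = η·P_in = 0.908 × 60736 = 55148 W
= 55148/746 = 73.9 HP

73.9 HP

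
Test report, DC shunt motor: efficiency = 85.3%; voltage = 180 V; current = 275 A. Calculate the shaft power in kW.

P_in = V·I = 180 × 275 = 49500 W
P_out = η·P_in = 0.853 × 49500 = 42224 W

42.2 kW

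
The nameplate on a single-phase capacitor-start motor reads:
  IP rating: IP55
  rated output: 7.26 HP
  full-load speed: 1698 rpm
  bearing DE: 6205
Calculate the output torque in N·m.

30.5 N·m

P_out = 7.26 × 746 = 5416 W
ω = 2π × 1698/60 = 177.8 rad/s
τ = P_out/ω = 5416/177.8 = 30.5 N·m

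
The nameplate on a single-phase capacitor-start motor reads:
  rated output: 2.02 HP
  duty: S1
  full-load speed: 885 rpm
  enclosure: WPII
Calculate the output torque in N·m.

P_out = 2.02 × 746 = 1507 W
ω = 2π × 885/60 = 92.68 rad/s
τ = P_out/ω = 1507/92.68 = 16.3 N·m

16.3 N·m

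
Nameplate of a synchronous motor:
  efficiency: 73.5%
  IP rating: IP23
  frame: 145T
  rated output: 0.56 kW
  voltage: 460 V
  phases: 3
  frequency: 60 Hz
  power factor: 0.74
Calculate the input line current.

1.29 A

P_out = 0.56 kW = 560 W
P_in = P_out / η = 560 / 0.735 = 762 W
I_L = P_in / (√3·V_L·cosφ) = 762 / (1.732 × 460 × 0.74) = 1.29 A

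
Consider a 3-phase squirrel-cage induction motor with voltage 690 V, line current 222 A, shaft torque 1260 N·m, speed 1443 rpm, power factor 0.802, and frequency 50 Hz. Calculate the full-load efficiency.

89.5 %

ω = 2π × 1443/60 = 151.1 rad/s; P_out = τω = 1260 × 151.1 = 190386 W
P_in = √3·V_L·I_L·cosφ = 1.732 × 690 × 222 × 0.802 = 212777 W
η = P_out / P_in = 190386 / 212777 = 0.895 = 89.5%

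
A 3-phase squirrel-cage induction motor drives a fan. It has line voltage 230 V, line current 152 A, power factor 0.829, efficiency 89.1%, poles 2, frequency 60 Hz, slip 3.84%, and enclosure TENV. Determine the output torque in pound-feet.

P_in = √3·V·I·cosφ = 1.732 × 230 × 152 × 0.829 = 50197 W
P_out = η·P_in = 0.891 × 50197 = 44726 W
n_s = 120×60/2 = 3600 rpm; n = 3600×(1−0.0384) = 3462 rpm
ω = 2π×3462/60 = 362.5 rad/s
τ = P_out/ω = 44726/362.5 = 123.4 N·m
In lb·ft: 123.4/1.356 = 91 lb·ft

91 lb·ft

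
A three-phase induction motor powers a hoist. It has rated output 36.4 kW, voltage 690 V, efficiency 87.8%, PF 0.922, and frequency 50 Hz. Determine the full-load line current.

37.6 A

P_out = 36.4 kW = 36400 W
P_in = P_out / η = 36400 / 0.878 = 41458 W
I_L = P_in / (√3·V_L·cosφ) = 41458 / (1.732 × 690 × 0.922) = 37.6 A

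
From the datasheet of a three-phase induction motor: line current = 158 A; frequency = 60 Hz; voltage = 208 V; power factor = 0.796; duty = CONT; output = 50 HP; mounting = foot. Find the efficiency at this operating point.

82.3 %

P_out = 50 × 746 = 37300 W
P_in = √3·V_L·I_L·cosφ = 1.732 × 208 × 158 × 0.796 = 45309 W
η = P_out / P_in = 37300 / 45309 = 0.823 = 82.3%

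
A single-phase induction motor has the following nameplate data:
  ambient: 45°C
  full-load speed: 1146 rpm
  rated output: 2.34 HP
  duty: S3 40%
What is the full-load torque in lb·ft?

P_out = 2.34 × 746 = 1746 W
ω = 2π × 1146/60 = 120 rad/s
τ = P_out/ω = 1746/120 = 14.55 N·m
In lb·ft: 14.55/1.356 = 10.7 lb·ft

10.7 lb·ft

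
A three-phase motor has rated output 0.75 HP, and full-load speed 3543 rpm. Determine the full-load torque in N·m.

P_out = 0.75 × 746 = 560 W
ω = 2π × 3543/60 = 371 rad/s
τ = P_out/ω = 560/371 = 1.51 N·m

1.51 N·m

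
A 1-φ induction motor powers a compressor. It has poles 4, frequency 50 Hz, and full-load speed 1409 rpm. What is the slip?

n_s = 120f/p = 120×50/4 = 1500 rpm
s = (n_s − n)/n_s = (1500 − 1409)/1500 = 0.0607

6.1 %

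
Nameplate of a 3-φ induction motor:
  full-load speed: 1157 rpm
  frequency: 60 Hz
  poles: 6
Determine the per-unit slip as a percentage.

n_s = 120f/p = 120×60/6 = 1200 rpm
s = (n_s − n)/n_s = (1200 − 1157)/1200 = 0.0358

3.58 %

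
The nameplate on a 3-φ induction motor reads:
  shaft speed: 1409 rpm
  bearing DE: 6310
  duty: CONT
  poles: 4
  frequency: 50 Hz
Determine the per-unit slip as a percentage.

6.1 %

n_s = 120f/p = 120×50/4 = 1500 rpm
s = (n_s − n)/n_s = (1500 − 1409)/1500 = 0.0607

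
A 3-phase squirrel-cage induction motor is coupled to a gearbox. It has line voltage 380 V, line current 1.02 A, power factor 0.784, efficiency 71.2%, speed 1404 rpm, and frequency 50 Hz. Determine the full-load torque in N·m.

P_in = √3·V·I·cosφ = 1.732 × 380 × 1.02 × 0.784 = 526 W
P_out = η·P_in = 0.712 × 526 = 375 W
n = 1404 rpm
ω = 2π×1404/60 = 147 rad/s
τ = P_out/ω = 375/147 = 2.55 N·m

2.55 N·m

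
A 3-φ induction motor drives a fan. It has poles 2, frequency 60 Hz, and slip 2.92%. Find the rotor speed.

n_s = 120f/p = 120×60/2 = 3600 rpm
n = n_s(1 − s) = 3600 × (1 − 0.0292) = 3495 rpm

3495 rpm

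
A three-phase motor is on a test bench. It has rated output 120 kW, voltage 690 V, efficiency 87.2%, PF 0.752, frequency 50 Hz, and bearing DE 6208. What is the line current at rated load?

P_out = 120 kW = 120000 W
P_in = P_out / η = 120000 / 0.872 = 137615 W
I_L = P_in / (√3·V_L·cosφ) = 137615 / (1.732 × 690 × 0.752) = 153 A

153 A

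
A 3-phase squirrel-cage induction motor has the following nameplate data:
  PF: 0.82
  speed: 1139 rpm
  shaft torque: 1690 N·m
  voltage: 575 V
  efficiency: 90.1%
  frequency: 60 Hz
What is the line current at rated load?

ω = 2π×1139/60 = 119.3 rad/s; P_out = τω = 1690 × 119.3 = 201617 W
P_in = P_out / η = 201617 / 0.901 = 223770 W
I_L = P_in / (√3·V_L·cosφ) = 223770 / (1.732 × 575 × 0.82) = 274 A

274 A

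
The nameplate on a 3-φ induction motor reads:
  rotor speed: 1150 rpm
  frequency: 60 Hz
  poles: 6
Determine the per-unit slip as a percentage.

4.17 %

n_s = 120f/p = 120×60/6 = 1200 rpm
s = (n_s − n)/n_s = (1200 − 1150)/1200 = 0.0417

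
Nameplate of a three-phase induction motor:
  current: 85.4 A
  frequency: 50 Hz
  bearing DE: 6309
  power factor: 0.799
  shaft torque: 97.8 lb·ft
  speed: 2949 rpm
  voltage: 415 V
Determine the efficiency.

83.5 %

τ = 97.8 lb·ft × 1.356 = 132.6 N·m
ω = 2π × 2949/60 = 308.8 rad/s; P_out = τω = 132.6 × 308.8 = 40947 W
P_in = √3·V_L·I_L·cosφ = 1.732 × 415 × 85.4 × 0.799 = 49046 W
η = P_out / P_in = 40947 / 49046 = 0.835 = 83.5%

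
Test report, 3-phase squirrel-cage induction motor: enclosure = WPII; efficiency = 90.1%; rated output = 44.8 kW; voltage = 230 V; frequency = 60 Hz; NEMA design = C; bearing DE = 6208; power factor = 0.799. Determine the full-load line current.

156 A

P_out = 44.8 kW = 44800 W
P_in = P_out / η = 44800 / 0.901 = 49723 W
I_L = P_in / (√3·V_L·cosφ) = 49723 / (1.732 × 230 × 0.799) = 156 A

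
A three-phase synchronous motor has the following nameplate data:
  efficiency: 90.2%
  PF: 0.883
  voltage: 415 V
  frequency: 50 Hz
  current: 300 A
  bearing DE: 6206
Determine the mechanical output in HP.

230 HP

P_in = √3·V·I·cosφ = 1.732 × 415 × 300 × 0.883 = 190405 W
P_out = η·P_in = 0.902 × 190405 = 171745 W
= 171745/746 = 230 HP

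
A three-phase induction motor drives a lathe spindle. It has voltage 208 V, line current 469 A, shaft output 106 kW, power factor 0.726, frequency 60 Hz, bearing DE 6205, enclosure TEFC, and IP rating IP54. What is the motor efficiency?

P_out = 106 kW = 106000 W
P_in = √3·V_L·I_L·cosφ = 1.732 × 208 × 469 × 0.726 = 122665 W
η = P_out / P_in = 106000 / 122665 = 0.864 = 86.4%

86.4 %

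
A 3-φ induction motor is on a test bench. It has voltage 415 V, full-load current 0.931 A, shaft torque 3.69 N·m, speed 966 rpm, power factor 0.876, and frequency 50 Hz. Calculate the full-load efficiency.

ω = 2π × 966/60 = 101.2 rad/s; P_out = τω = 3.69 × 101.2 = 373 W
P_in = √3·V_L·I_L·cosφ = 1.732 × 415 × 0.931 × 0.876 = 586 W
η = P_out / P_in = 373 / 586 = 0.637 = 63.7%

63.7 %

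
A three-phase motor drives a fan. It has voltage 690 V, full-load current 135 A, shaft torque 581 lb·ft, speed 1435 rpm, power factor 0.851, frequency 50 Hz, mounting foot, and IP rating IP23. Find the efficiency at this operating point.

86.2 %

τ = 581 lb·ft × 1.356 = 787.8 N·m
ω = 2π × 1435/60 = 150.3 rad/s; P_out = τω = 787.8 × 150.3 = 118406 W
P_in = √3·V_L·I_L·cosφ = 1.732 × 690 × 135 × 0.851 = 137297 W
η = P_out / P_in = 118406 / 137297 = 0.862 = 86.2%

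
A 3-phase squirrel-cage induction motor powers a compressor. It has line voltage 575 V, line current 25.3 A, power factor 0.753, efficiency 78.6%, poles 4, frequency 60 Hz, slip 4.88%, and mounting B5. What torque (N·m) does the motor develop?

P_in = √3·V·I·cosφ = 1.732 × 575 × 25.3 × 0.753 = 18973 W
P_out = η·P_in = 0.786 × 18973 = 14913 W
n_s = 120×60/4 = 1800 rpm; n = 1800×(1−0.0488) = 1712 rpm
ω = 2π×1712/60 = 179.3 rad/s
τ = P_out/ω = 14913/179.3 = 83.2 N·m

83.2 N·m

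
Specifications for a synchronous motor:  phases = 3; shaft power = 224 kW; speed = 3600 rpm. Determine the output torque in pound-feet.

438 lb·ft

ω = 2π × 3600/60 = 377 rad/s
τ = P/ω = 224000/377 = 594.2 N·m
In lb·ft: 594.2/1.356 = 438 lb·ft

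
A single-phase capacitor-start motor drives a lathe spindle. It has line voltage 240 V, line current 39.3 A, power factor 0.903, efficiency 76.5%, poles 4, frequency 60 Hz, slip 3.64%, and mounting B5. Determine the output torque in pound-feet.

26.5 lb·ft

P_in = V·I·cosφ = 240 × 39.3 × 0.903 = 8517 W
P_out = η·P_in = 0.765 × 8517 = 6516 W
n_s = 120×60/4 = 1800 rpm; n = 1800×(1−0.0364) = 1734 rpm
ω = 2π×1734/60 = 181.6 rad/s
τ = P_out/ω = 6516/181.6 = 35.88 N·m
In lb·ft: 35.88/1.356 = 26.5 lb·ft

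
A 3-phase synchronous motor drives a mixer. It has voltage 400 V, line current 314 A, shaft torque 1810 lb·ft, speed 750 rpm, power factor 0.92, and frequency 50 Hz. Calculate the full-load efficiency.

τ = 1810 lb·ft × 1.356 = 2454 N·m
ω = 2π × 750/60 = 78.54 rad/s; P_out = τω = 2454 × 78.54 = 192737 W
P_in = √3·V_L·I_L·cosφ = 1.732 × 400 × 314 × 0.92 = 200136 W
η = P_out / P_in = 192737 / 200136 = 0.963 = 96.3%

96.3 %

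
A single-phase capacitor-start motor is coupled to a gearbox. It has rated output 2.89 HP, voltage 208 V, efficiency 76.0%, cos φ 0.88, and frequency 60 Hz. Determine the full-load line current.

P_out = 2.89 × 746 = 2156 W
P_in = P_out / η = 2156 / 0.760 = 2837 W
I = P_in / (V·cosφ) = 2837 / (208 × 0.88) = 15.5 A

15.5 A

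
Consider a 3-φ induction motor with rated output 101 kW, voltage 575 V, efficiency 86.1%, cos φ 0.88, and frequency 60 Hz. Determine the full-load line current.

134 A

P_out = 101 kW = 101000 W
P_in = P_out / η = 101000 / 0.861 = 117305 W
I_L = P_in / (√3·V_L·cosφ) = 117305 / (1.732 × 575 × 0.88) = 134 A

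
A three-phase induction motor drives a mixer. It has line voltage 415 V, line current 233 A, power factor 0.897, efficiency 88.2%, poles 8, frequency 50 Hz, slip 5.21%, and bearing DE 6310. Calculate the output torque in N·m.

P_in = √3·V·I·cosφ = 1.732 × 415 × 233 × 0.897 = 150226 W
P_out = η·P_in = 0.882 × 150226 = 132499 W
n_s = 120×50/8 = 750 rpm; n = 750×(1−0.0521) = 711 rpm
ω = 2π×711/60 = 74.46 rad/s
τ = P_out/ω = 132499/74.46 = 1780 N·m

1780 N·m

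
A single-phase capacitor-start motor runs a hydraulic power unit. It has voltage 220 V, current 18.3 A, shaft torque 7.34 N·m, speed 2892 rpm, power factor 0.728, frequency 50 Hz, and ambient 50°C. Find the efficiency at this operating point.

ω = 2π × 2892/60 = 302.8 rad/s; P_out = τω = 7.34 × 302.8 = 2223 W
P_in = V·I·cosφ = 220 × 18.3 × 0.728 = 2931 W
η = P_out / P_in = 2223 / 2931 = 0.758 = 75.8%

75.8 %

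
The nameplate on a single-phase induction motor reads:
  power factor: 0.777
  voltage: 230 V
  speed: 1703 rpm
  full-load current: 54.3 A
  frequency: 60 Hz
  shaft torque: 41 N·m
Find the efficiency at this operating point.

75.3 %

ω = 2π × 1703/60 = 178.3 rad/s; P_out = τω = 41 × 178.3 = 7310 W
P_in = V·I·cosφ = 230 × 54.3 × 0.777 = 9704 W
η = P_out / P_in = 7310 / 9704 = 0.753 = 75.3%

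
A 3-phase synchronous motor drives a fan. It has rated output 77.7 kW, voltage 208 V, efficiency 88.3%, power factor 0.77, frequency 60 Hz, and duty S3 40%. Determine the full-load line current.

P_out = 77.7 kW = 77700 W
P_in = P_out / η = 77700 / 0.883 = 87995 W
I_L = P_in / (√3·V_L·cosφ) = 87995 / (1.732 × 208 × 0.77) = 317 A

317 A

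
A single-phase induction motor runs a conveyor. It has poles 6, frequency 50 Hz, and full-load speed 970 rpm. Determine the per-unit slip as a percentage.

n_s = 120f/p = 120×50/6 = 1000 rpm
s = (n_s − n)/n_s = (1000 − 970)/1000 = 0.0300

3.00 %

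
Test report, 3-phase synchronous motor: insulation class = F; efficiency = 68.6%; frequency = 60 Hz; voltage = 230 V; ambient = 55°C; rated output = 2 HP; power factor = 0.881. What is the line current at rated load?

6.2 A

P_out = 2 × 746 = 1492 W
P_in = P_out / η = 1492 / 0.686 = 2175 W
I_L = P_in / (√3·V_L·cosφ) = 2175 / (1.732 × 230 × 0.881) = 6.2 A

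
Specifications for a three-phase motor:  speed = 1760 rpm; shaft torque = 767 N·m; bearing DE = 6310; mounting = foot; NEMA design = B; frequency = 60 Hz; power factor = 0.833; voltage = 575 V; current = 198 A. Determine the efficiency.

ω = 2π × 1760/60 = 184.3 rad/s; P_out = τω = 767 × 184.3 = 141358 W
P_in = √3·V_L·I_L·cosφ = 1.732 × 575 × 198 × 0.833 = 164258 W
η = P_out / P_in = 141358 / 164258 = 0.861 = 86.1%

86.1 %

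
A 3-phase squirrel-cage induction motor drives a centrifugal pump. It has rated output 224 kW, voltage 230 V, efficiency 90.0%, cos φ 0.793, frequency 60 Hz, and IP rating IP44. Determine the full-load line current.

788 A

P_out = 224 kW = 224000 W
P_in = P_out / η = 224000 / 0.900 = 248889 W
I_L = P_in / (√3·V_L·cosφ) = 248889 / (1.732 × 230 × 0.793) = 788 A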